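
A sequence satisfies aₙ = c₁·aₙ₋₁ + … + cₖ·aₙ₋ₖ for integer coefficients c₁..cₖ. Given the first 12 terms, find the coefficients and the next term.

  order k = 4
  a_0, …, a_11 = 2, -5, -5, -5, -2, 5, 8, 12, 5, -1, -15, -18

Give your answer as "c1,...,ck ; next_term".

0,1,-1,-1 ; -19

  a_4 = 0·-5 + 1·-5 + -1·-5 + -1·2 = -2
  a_5 = 0·-2 + 1·-5 + -1·-5 + -1·-5 = 5
  a_6 = 0·5 + 1·-2 + -1·-5 + -1·-5 = 8
  a_7 = 0·8 + 1·5 + -1·-2 + -1·-5 = 12
  a_8 = 0·12 + 1·8 + -1·5 + -1·-2 = 5
  a_9 = 0·5 + 1·12 + -1·8 + -1·5 = -1
  a_10 = 0·-1 + 1·5 + -1·12 + -1·8 = -15
  a_11 = 0·-15 + 1·-1 + -1·5 + -1·12 = -18
  a_12 = 0·-18 + 1·-15 + -1·-1 + -1·5 = -19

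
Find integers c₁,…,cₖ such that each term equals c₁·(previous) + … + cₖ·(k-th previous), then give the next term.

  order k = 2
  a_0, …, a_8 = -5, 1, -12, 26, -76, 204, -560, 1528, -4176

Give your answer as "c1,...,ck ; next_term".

  a_2 = -2·1 + 2·-5 = -12
  a_3 = -2·-12 + 2·1 = 26
  a_4 = -2·26 + 2·-12 = -76
  a_5 = -2·-76 + 2·26 = 204
  a_6 = -2·204 + 2·-76 = -560
  a_7 = -2·-560 + 2·204 = 1528
  a_8 = -2·1528 + 2·-560 = -4176
  a_9 = -2·-4176 + 2·1528 = 11408

-2,2 ; 11408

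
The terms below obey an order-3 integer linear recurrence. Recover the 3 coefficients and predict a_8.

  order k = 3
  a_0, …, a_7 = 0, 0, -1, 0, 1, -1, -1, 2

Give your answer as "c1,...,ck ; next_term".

0,-1,1 ; 0

  a_3 = 0·-1 + -1·0 + 1·0 = 0
  a_4 = 0·0 + -1·-1 + 1·0 = 1
  a_5 = 0·1 + -1·0 + 1·-1 = -1
  a_6 = 0·-1 + -1·1 + 1·0 = -1
  a_7 = 0·-1 + -1·-1 + 1·1 = 2
  a_8 = 0·2 + -1·-1 + 1·-1 = 0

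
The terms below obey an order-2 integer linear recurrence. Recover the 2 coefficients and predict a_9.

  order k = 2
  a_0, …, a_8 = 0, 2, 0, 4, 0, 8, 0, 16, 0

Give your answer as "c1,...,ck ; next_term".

  a_2 = 0·2 + 2·0 = 0
  a_3 = 0·0 + 2·2 = 4
  a_4 = 0·4 + 2·0 = 0
  a_5 = 0·0 + 2·4 = 8
  a_6 = 0·8 + 2·0 = 0
  a_7 = 0·0 + 2·8 = 16
  a_8 = 0·16 + 2·0 = 0
  a_9 = 0·0 + 2·16 = 32

0,2 ; 32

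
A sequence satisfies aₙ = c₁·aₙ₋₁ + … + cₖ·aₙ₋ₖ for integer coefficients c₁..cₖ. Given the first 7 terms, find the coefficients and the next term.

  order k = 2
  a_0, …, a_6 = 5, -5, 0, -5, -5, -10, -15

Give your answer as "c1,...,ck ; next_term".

  a_2 = 1·-5 + 1·5 = 0
  a_3 = 1·0 + 1·-5 = -5
  a_4 = 1·-5 + 1·0 = -5
  a_5 = 1·-5 + 1·-5 = -10
  a_6 = 1·-10 + 1·-5 = -15
  a_7 = 1·-15 + 1·-10 = -25

1,1 ; -25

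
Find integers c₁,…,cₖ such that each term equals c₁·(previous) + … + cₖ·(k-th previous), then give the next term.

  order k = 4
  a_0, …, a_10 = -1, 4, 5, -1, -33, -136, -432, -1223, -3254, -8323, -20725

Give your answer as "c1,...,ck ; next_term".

  a_4 = 4·-1 + -3·5 + -3·4 + 2·-1 = -33
  a_5 = 4·-33 + -3·-1 + -3·5 + 2·4 = -136
  a_6 = 4·-136 + -3·-33 + -3·-1 + 2·5 = -432
  a_7 = 4·-432 + -3·-136 + -3·-33 + 2·-1 = -1223
  a_8 = 4·-1223 + -3·-432 + -3·-136 + 2·-33 = -3254
  a_9 = 4·-3254 + -3·-1223 + -3·-432 + 2·-136 = -8323
  a_10 = 4·-8323 + -3·-3254 + -3·-1223 + 2·-432 = -20725
  a_11 = 4·-20725 + -3·-8323 + -3·-3254 + 2·-1223 = -50615

4,-3,-3,2 ; -50615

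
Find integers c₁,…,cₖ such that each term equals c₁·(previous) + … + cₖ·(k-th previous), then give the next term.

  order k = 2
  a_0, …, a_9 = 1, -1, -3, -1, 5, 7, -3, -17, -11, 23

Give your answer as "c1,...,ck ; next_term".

1,-2 ; 45

  a_2 = 1·-1 + -2·1 = -3
  a_3 = 1·-3 + -2·-1 = -1
  a_4 = 1·-1 + -2·-3 = 5
  a_5 = 1·5 + -2·-1 = 7
  a_6 = 1·7 + -2·5 = -3
  a_7 = 1·-3 + -2·7 = -17
  a_8 = 1·-17 + -2·-3 = -11
  a_9 = 1·-11 + -2·-17 = 23
  a_10 = 1·23 + -2·-11 = 45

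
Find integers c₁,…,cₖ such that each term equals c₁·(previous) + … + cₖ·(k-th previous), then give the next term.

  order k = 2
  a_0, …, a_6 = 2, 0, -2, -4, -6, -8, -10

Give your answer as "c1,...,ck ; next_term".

2,-1 ; -12

  a_2 = 2·0 + -1·2 = -2
  a_3 = 2·-2 + -1·0 = -4
  a_4 = 2·-4 + -1·-2 = -6
  a_5 = 2·-6 + -1·-4 = -8
  a_6 = 2·-8 + -1·-6 = -10
  a_7 = 2·-10 + -1·-8 = -12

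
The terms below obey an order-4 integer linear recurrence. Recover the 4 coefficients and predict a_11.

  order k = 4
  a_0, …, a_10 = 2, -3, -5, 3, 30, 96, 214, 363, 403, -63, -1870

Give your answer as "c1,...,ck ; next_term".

3,-2,-3,1 ; -6330

  a_4 = 3·3 + -2·-5 + -3·-3 + 1·2 = 30
  a_5 = 3·30 + -2·3 + -3·-5 + 1·-3 = 96
  a_6 = 3·96 + -2·30 + -3·3 + 1·-5 = 214
  a_7 = 3·214 + -2·96 + -3·30 + 1·3 = 363
  a_8 = 3·363 + -2·214 + -3·96 + 1·30 = 403
  a_9 = 3·403 + -2·363 + -3·214 + 1·96 = -63
  a_10 = 3·-63 + -2·403 + -3·363 + 1·214 = -1870
  a_11 = 3·-1870 + -2·-63 + -3·403 + 1·363 = -6330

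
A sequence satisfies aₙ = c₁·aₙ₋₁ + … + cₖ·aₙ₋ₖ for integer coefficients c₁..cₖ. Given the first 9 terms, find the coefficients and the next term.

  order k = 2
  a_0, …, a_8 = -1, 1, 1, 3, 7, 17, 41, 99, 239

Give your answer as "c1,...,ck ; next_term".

2,1 ; 577

  a_2 = 2·1 + 1·-1 = 1
  a_3 = 2·1 + 1·1 = 3
  a_4 = 2·3 + 1·1 = 7
  a_5 = 2·7 + 1·3 = 17
  a_6 = 2·17 + 1·7 = 41
  a_7 = 2·41 + 1·17 = 99
  a_8 = 2·99 + 1·41 = 239
  a_9 = 2·239 + 1·99 = 577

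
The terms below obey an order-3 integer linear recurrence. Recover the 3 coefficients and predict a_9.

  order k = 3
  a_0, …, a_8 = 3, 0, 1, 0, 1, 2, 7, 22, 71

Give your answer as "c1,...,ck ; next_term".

3,1,-1 ; 228

  a_3 = 3·1 + 1·0 + -1·3 = 0
  a_4 = 3·0 + 1·1 + -1·0 = 1
  a_5 = 3·1 + 1·0 + -1·1 = 2
  a_6 = 3·2 + 1·1 + -1·0 = 7
  a_7 = 3·7 + 1·2 + -1·1 = 22
  a_8 = 3·22 + 1·7 + -1·2 = 71
  a_9 = 3·71 + 1·22 + -1·7 = 228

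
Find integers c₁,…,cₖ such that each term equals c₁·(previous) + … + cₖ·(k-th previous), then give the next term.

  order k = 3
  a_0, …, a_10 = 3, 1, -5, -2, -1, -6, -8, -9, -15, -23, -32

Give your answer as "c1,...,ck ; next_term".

  a_3 = 1·-5 + 0·1 + 1·3 = -2
  a_4 = 1·-2 + 0·-5 + 1·1 = -1
  a_5 = 1·-1 + 0·-2 + 1·-5 = -6
  a_6 = 1·-6 + 0·-1 + 1·-2 = -8
  a_7 = 1·-8 + 0·-6 + 1·-1 = -9
  a_8 = 1·-9 + 0·-8 + 1·-6 = -15
  a_9 = 1·-15 + 0·-9 + 1·-8 = -23
  a_10 = 1·-23 + 0·-15 + 1·-9 = -32
  a_11 = 1·-32 + 0·-23 + 1·-15 = -47

1,0,1 ; -47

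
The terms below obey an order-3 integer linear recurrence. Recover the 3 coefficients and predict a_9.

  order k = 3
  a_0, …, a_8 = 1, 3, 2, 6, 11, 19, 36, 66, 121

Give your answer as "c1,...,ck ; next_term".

1,1,1 ; 223

  a_3 = 1·2 + 1·3 + 1·1 = 6
  a_4 = 1·6 + 1·2 + 1·3 = 11
  a_5 = 1·11 + 1·6 + 1·2 = 19
  a_6 = 1·19 + 1·11 + 1·6 = 36
  a_7 = 1·36 + 1·19 + 1·11 = 66
  a_8 = 1·66 + 1·36 + 1·19 = 121
  a_9 = 1·121 + 1·66 + 1·36 = 223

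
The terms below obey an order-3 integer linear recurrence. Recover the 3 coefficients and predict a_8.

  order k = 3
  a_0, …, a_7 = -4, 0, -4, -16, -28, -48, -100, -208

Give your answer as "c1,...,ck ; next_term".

2,-1,2 ; -412

  a_3 = 2·-4 + -1·0 + 2·-4 = -16
  a_4 = 2·-16 + -1·-4 + 2·0 = -28
  a_5 = 2·-28 + -1·-16 + 2·-4 = -48
  a_6 = 2·-48 + -1·-28 + 2·-16 = -100
  a_7 = 2·-100 + -1·-48 + 2·-28 = -208
  a_8 = 2·-208 + -1·-100 + 2·-48 = -412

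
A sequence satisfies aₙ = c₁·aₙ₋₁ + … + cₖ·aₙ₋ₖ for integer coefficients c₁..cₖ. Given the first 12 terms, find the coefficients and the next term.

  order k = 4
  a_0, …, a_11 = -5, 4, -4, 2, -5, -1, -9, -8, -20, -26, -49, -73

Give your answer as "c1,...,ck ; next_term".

  a_4 = 1·2 + 2·-4 + -1·4 + -1·-5 = -5
  a_5 = 1·-5 + 2·2 + -1·-4 + -1·4 = -1
  a_6 = 1·-1 + 2·-5 + -1·2 + -1·-4 = -9
  a_7 = 1·-9 + 2·-1 + -1·-5 + -1·2 = -8
  a_8 = 1·-8 + 2·-9 + -1·-1 + -1·-5 = -20
  a_9 = 1·-20 + 2·-8 + -1·-9 + -1·-1 = -26
  a_10 = 1·-26 + 2·-20 + -1·-8 + -1·-9 = -49
  a_11 = 1·-49 + 2·-26 + -1·-20 + -1·-8 = -73
  a_12 = 1·-73 + 2·-49 + -1·-26 + -1·-20 = -125

1,2,-1,-1 ; -125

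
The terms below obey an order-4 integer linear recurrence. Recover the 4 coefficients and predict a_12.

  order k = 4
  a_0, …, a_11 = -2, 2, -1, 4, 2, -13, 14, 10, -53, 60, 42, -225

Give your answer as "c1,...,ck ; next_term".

  a_4 = -1·4 + -2·-1 + 1·2 + -1·-2 = 2
  a_5 = -1·2 + -2·4 + 1·-1 + -1·2 = -13
  a_6 = -1·-13 + -2·2 + 1·4 + -1·-1 = 14
  a_7 = -1·14 + -2·-13 + 1·2 + -1·4 = 10
  a_8 = -1·10 + -2·14 + 1·-13 + -1·2 = -53
  a_9 = -1·-53 + -2·10 + 1·14 + -1·-13 = 60
  a_10 = -1·60 + -2·-53 + 1·10 + -1·14 = 42
  a_11 = -1·42 + -2·60 + 1·-53 + -1·10 = -225
  a_12 = -1·-225 + -2·42 + 1·60 + -1·-53 = 254

-1,-2,1,-1 ; 254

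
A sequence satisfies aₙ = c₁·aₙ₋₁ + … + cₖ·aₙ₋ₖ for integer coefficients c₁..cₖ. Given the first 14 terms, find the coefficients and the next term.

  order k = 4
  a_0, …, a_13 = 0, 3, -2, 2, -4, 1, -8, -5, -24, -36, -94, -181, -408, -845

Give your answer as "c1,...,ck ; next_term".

  a_4 = 2·2 + 1·-2 + -2·3 + 1·0 = -4
  a_5 = 2·-4 + 1·2 + -2·-2 + 1·3 = 1
  a_6 = 2·1 + 1·-4 + -2·2 + 1·-2 = -8
  a_7 = 2·-8 + 1·1 + -2·-4 + 1·2 = -5
  a_8 = 2·-5 + 1·-8 + -2·1 + 1·-4 = -24
  a_9 = 2·-24 + 1·-5 + -2·-8 + 1·1 = -36
  a_10 = 2·-36 + 1·-24 + -2·-5 + 1·-8 = -94
  a_11 = 2·-94 + 1·-36 + -2·-24 + 1·-5 = -181
  a_12 = 2·-181 + 1·-94 + -2·-36 + 1·-24 = -408
  a_13 = 2·-408 + 1·-181 + -2·-94 + 1·-36 = -845
  a_14 = 2·-845 + 1·-408 + -2·-181 + 1·-94 = -1830

2,1,-2,1 ; -1830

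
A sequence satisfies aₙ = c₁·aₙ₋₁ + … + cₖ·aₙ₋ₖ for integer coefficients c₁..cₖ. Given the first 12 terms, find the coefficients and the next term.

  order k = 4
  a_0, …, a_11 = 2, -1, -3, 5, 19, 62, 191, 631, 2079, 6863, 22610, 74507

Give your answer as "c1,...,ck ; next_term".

3,1,-1,3 ; 245505

  a_4 = 3·5 + 1·-3 + -1·-1 + 3·2 = 19
  a_5 = 3·19 + 1·5 + -1·-3 + 3·-1 = 62
  a_6 = 3·62 + 1·19 + -1·5 + 3·-3 = 191
  a_7 = 3·191 + 1·62 + -1·19 + 3·5 = 631
  a_8 = 3·631 + 1·191 + -1·62 + 3·19 = 2079
  a_9 = 3·2079 + 1·631 + -1·191 + 3·62 = 6863
  a_10 = 3·6863 + 1·2079 + -1·631 + 3·191 = 22610
  a_11 = 3·22610 + 1·6863 + -1·2079 + 3·631 = 74507
  a_12 = 3·74507 + 1·22610 + -1·6863 + 3·2079 = 245505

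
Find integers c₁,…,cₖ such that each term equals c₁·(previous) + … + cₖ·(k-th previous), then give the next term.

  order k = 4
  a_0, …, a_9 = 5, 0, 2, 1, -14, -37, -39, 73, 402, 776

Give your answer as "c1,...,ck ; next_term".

2,-3,-3,-2 ; 205

  a_4 = 2·1 + -3·2 + -3·0 + -2·5 = -14
  a_5 = 2·-14 + -3·1 + -3·2 + -2·0 = -37
  a_6 = 2·-37 + -3·-14 + -3·1 + -2·2 = -39
  a_7 = 2·-39 + -3·-37 + -3·-14 + -2·1 = 73
  a_8 = 2·73 + -3·-39 + -3·-37 + -2·-14 = 402
  a_9 = 2·402 + -3·73 + -3·-39 + -2·-37 = 776
  a_10 = 2·776 + -3·402 + -3·73 + -2·-39 = 205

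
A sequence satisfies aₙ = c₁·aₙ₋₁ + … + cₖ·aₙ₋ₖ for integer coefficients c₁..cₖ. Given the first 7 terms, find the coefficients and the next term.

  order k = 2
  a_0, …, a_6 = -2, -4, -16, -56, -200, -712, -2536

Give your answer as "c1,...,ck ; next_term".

  a_2 = 3·-4 + 2·-2 = -16
  a_3 = 3·-16 + 2·-4 = -56
  a_4 = 3·-56 + 2·-16 = -200
  a_5 = 3·-200 + 2·-56 = -712
  a_6 = 3·-712 + 2·-200 = -2536
  a_7 = 3·-2536 + 2·-712 = -9032

3,2 ; -9032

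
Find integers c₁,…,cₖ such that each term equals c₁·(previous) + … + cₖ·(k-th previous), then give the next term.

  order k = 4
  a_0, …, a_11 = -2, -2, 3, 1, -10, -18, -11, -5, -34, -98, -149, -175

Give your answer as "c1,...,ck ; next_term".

  a_4 = 2·1 + -2·3 + 2·-2 + 1·-2 = -10
  a_5 = 2·-10 + -2·1 + 2·3 + 1·-2 = -18
  a_6 = 2·-18 + -2·-10 + 2·1 + 1·3 = -11
  a_7 = 2·-11 + -2·-18 + 2·-10 + 1·1 = -5
  a_8 = 2·-5 + -2·-11 + 2·-18 + 1·-10 = -34
  a_9 = 2·-34 + -2·-5 + 2·-11 + 1·-18 = -98
  a_10 = 2·-98 + -2·-34 + 2·-5 + 1·-11 = -149
  a_11 = 2·-149 + -2·-98 + 2·-34 + 1·-5 = -175
  a_12 = 2·-175 + -2·-149 + 2·-98 + 1·-34 = -282

2,-2,2,1 ; -282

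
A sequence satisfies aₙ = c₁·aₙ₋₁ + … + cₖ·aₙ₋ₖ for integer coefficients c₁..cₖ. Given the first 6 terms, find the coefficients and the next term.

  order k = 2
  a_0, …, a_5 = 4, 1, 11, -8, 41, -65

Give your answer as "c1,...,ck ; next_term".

  a_2 = -1·1 + 3·4 = 11
  a_3 = -1·11 + 3·1 = -8
  a_4 = -1·-8 + 3·11 = 41
  a_5 = -1·41 + 3·-8 = -65
  a_6 = -1·-65 + 3·41 = 188

-1,3 ; 188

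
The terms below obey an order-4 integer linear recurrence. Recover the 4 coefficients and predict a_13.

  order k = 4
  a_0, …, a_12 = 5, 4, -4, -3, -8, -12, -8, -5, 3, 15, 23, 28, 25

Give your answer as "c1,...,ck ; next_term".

1,0,0,-1 ; 10

  a_4 = 1·-3 + 0·-4 + 0·4 + -1·5 = -8
  a_5 = 1·-8 + 0·-3 + 0·-4 + -1·4 = -12
  a_6 = 1·-12 + 0·-8 + 0·-3 + -1·-4 = -8
  a_7 = 1·-8 + 0·-12 + 0·-8 + -1·-3 = -5
  a_8 = 1·-5 + 0·-8 + 0·-12 + -1·-8 = 3
  a_9 = 1·3 + 0·-5 + 0·-8 + -1·-12 = 15
  a_10 = 1·15 + 0·3 + 0·-5 + -1·-8 = 23
  a_11 = 1·23 + 0·15 + 0·3 + -1·-5 = 28
  a_12 = 1·28 + 0·23 + 0·15 + -1·3 = 25
  a_13 = 1·25 + 0·28 + 0·23 + -1·15 = 10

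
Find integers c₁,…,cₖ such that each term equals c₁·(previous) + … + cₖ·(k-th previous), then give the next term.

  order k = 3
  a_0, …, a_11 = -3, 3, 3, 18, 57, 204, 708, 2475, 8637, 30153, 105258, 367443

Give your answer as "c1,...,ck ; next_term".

3,2,-1 ; 1282692

  a_3 = 3·3 + 2·3 + -1·-3 = 18
  a_4 = 3·18 + 2·3 + -1·3 = 57
  a_5 = 3·57 + 2·18 + -1·3 = 204
  a_6 = 3·204 + 2·57 + -1·18 = 708
  a_7 = 3·708 + 2·204 + -1·57 = 2475
  a_8 = 3·2475 + 2·708 + -1·204 = 8637
  a_9 = 3·8637 + 2·2475 + -1·708 = 30153
  a_10 = 3·30153 + 2·8637 + -1·2475 = 105258
  a_11 = 3·105258 + 2·30153 + -1·8637 = 367443
  a_12 = 3·367443 + 2·105258 + -1·30153 = 1282692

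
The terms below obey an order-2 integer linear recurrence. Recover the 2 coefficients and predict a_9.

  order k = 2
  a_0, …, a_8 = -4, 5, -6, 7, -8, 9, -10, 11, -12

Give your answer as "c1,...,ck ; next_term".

-2,-1 ; 13

  a_2 = -2·5 + -1·-4 = -6
  a_3 = -2·-6 + -1·5 = 7
  a_4 = -2·7 + -1·-6 = -8
  a_5 = -2·-8 + -1·7 = 9
  a_6 = -2·9 + -1·-8 = -10
  a_7 = -2·-10 + -1·9 = 11
  a_8 = -2·11 + -1·-10 = -12
  a_9 = -2·-12 + -1·11 = 13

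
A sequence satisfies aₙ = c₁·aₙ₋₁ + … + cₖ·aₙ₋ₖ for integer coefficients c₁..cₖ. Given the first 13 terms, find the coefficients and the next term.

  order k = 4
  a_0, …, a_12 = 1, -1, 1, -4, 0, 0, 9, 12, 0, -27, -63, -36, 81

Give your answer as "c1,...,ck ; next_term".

  a_4 = 0·-4 + 0·1 + -3·-1 + -3·1 = 0
  a_5 = 0·0 + 0·-4 + -3·1 + -3·-1 = 0
  a_6 = 0·0 + 0·0 + -3·-4 + -3·1 = 9
  a_7 = 0·9 + 0·0 + -3·0 + -3·-4 = 12
  a_8 = 0·12 + 0·9 + -3·0 + -3·0 = 0
  a_9 = 0·0 + 0·12 + -3·9 + -3·0 = -27
  a_10 = 0·-27 + 0·0 + -3·12 + -3·9 = -63
  a_11 = 0·-63 + 0·-27 + -3·0 + -3·12 = -36
  a_12 = 0·-36 + 0·-63 + -3·-27 + -3·0 = 81
  a_13 = 0·81 + 0·-36 + -3·-63 + -3·-27 = 270

0,0,-3,-3 ; 270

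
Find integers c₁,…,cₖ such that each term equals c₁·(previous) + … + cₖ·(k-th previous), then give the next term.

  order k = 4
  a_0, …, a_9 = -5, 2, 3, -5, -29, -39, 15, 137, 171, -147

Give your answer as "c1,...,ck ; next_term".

2,-3,0,2 ; -777

  a_4 = 2·-5 + -3·3 + 0·2 + 2·-5 = -29
  a_5 = 2·-29 + -3·-5 + 0·3 + 2·2 = -39
  a_6 = 2·-39 + -3·-29 + 0·-5 + 2·3 = 15
  a_7 = 2·15 + -3·-39 + 0·-29 + 2·-5 = 137
  a_8 = 2·137 + -3·15 + 0·-39 + 2·-29 = 171
  a_9 = 2·171 + -3·137 + 0·15 + 2·-39 = -147
  a_10 = 2·-147 + -3·171 + 0·137 + 2·15 = -777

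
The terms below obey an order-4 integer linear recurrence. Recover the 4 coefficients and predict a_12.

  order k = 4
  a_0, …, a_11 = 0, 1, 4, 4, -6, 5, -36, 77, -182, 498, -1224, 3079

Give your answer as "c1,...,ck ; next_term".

  a_4 = -2·4 + 1·4 + -2·1 + -3·0 = -6
  a_5 = -2·-6 + 1·4 + -2·4 + -3·1 = 5
  a_6 = -2·5 + 1·-6 + -2·4 + -3·4 = -36
  a_7 = -2·-36 + 1·5 + -2·-6 + -3·4 = 77
  a_8 = -2·77 + 1·-36 + -2·5 + -3·-6 = -182
  a_9 = -2·-182 + 1·77 + -2·-36 + -3·5 = 498
  a_10 = -2·498 + 1·-182 + -2·77 + -3·-36 = -1224
  a_11 = -2·-1224 + 1·498 + -2·-182 + -3·77 = 3079
  a_12 = -2·3079 + 1·-1224 + -2·498 + -3·-182 = -7832

-2,1,-2,-3 ; -7832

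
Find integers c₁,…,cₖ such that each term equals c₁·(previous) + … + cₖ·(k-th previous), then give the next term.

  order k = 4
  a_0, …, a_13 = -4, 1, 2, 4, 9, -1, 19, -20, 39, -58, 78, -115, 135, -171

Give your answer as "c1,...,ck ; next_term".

-1,2,1,-2 ; 170

  a_4 = -1·4 + 2·2 + 1·1 + -2·-4 = 9
  a_5 = -1·9 + 2·4 + 1·2 + -2·1 = -1
  a_6 = -1·-1 + 2·9 + 1·4 + -2·2 = 19
  a_7 = -1·19 + 2·-1 + 1·9 + -2·4 = -20
  a_8 = -1·-20 + 2·19 + 1·-1 + -2·9 = 39
  a_9 = -1·39 + 2·-20 + 1·19 + -2·-1 = -58
  a_10 = -1·-58 + 2·39 + 1·-20 + -2·19 = 78
  a_11 = -1·78 + 2·-58 + 1·39 + -2·-20 = -115
  a_12 = -1·-115 + 2·78 + 1·-58 + -2·39 = 135
  a_13 = -1·135 + 2·-115 + 1·78 + -2·-58 = -171
  a_14 = -1·-171 + 2·135 + 1·-115 + -2·78 = 170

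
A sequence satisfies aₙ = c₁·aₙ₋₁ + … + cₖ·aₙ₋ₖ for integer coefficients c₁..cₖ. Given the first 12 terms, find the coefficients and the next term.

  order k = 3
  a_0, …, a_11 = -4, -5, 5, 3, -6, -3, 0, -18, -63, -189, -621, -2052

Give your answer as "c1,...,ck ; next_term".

3,0,3 ; -6723

  a_3 = 3·5 + 0·-5 + 3·-4 = 3
  a_4 = 3·3 + 0·5 + 3·-5 = -6
  a_5 = 3·-6 + 0·3 + 3·5 = -3
  a_6 = 3·-3 + 0·-6 + 3·3 = 0
  a_7 = 3·0 + 0·-3 + 3·-6 = -18
  a_8 = 3·-18 + 0·0 + 3·-3 = -63
  a_9 = 3·-63 + 0·-18 + 3·0 = -189
  a_10 = 3·-189 + 0·-63 + 3·-18 = -621
  a_11 = 3·-621 + 0·-189 + 3·-63 = -2052
  a_12 = 3·-2052 + 0·-621 + 3·-189 = -6723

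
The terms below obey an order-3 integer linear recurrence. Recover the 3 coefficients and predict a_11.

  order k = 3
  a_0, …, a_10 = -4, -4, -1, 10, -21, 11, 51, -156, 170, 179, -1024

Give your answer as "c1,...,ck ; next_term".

-2,-3,1 ; 1681

  a_3 = -2·-1 + -3·-4 + 1·-4 = 10
  a_4 = -2·10 + -3·-1 + 1·-4 = -21
  a_5 = -2·-21 + -3·10 + 1·-1 = 11
  a_6 = -2·11 + -3·-21 + 1·10 = 51
  a_7 = -2·51 + -3·11 + 1·-21 = -156
  a_8 = -2·-156 + -3·51 + 1·11 = 170
  a_9 = -2·170 + -3·-156 + 1·51 = 179
  a_10 = -2·179 + -3·170 + 1·-156 = -1024
  a_11 = -2·-1024 + -3·179 + 1·170 = 1681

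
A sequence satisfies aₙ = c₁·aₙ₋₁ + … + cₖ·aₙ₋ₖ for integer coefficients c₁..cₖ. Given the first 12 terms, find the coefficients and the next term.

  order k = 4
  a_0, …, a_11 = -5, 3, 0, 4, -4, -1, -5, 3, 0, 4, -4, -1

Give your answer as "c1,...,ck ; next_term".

  a_4 = 1·4 + 0·0 + -1·3 + 1·-5 = -4
  a_5 = 1·-4 + 0·4 + -1·0 + 1·3 = -1
  a_6 = 1·-1 + 0·-4 + -1·4 + 1·0 = -5
  a_7 = 1·-5 + 0·-1 + -1·-4 + 1·4 = 3
  a_8 = 1·3 + 0·-5 + -1·-1 + 1·-4 = 0
  a_9 = 1·0 + 0·3 + -1·-5 + 1·-1 = 4
  a_10 = 1·4 + 0·0 + -1·3 + 1·-5 = -4
  a_11 = 1·-4 + 0·4 + -1·0 + 1·3 = -1
  a_12 = 1·-1 + 0·-4 + -1·4 + 1·0 = -5

1,0,-1,1 ; -5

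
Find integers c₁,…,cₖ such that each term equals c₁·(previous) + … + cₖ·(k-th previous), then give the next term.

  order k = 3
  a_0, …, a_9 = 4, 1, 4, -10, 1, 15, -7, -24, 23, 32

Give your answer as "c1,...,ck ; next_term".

-1,-2,-1 ; -54

  a_3 = -1·4 + -2·1 + -1·4 = -10
  a_4 = -1·-10 + -2·4 + -1·1 = 1
  a_5 = -1·1 + -2·-10 + -1·4 = 15
  a_6 = -1·15 + -2·1 + -1·-10 = -7
  a_7 = -1·-7 + -2·15 + -1·1 = -24
  a_8 = -1·-24 + -2·-7 + -1·15 = 23
  a_9 = -1·23 + -2·-24 + -1·-7 = 32
  a_10 = -1·32 + -2·23 + -1·-24 = -54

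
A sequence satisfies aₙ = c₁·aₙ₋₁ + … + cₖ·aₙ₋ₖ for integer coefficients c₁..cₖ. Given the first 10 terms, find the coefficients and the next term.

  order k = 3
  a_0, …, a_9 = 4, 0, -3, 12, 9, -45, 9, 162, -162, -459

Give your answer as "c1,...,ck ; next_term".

  a_3 = 0·-3 + -3·0 + 3·4 = 12
  a_4 = 0·12 + -3·-3 + 3·0 = 9
  a_5 = 0·9 + -3·12 + 3·-3 = -45
  a_6 = 0·-45 + -3·9 + 3·12 = 9
  a_7 = 0·9 + -3·-45 + 3·9 = 162
  a_8 = 0·162 + -3·9 + 3·-45 = -162
  a_9 = 0·-162 + -3·162 + 3·9 = -459
  a_10 = 0·-459 + -3·-162 + 3·162 = 972

0,-3,3 ; 972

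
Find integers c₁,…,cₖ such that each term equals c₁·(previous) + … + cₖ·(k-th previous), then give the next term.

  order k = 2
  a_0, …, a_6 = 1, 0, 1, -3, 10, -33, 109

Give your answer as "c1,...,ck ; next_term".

-3,1 ; -360

  a_2 = -3·0 + 1·1 = 1
  a_3 = -3·1 + 1·0 = -3
  a_4 = -3·-3 + 1·1 = 10
  a_5 = -3·10 + 1·-3 = -33
  a_6 = -3·-33 + 1·10 = 109
  a_7 = -3·109 + 1·-33 = -360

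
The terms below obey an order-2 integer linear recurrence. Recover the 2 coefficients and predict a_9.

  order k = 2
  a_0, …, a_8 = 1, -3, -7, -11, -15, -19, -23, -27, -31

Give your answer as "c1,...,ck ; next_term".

2,-1 ; -35

  a_2 = 2·-3 + -1·1 = -7
  a_3 = 2·-7 + -1·-3 = -11
  a_4 = 2·-11 + -1·-7 = -15
  a_5 = 2·-15 + -1·-11 = -19
  a_6 = 2·-19 + -1·-15 = -23
  a_7 = 2·-23 + -1·-19 = -27
  a_8 = 2·-27 + -1·-23 = -31
  a_9 = 2·-31 + -1·-27 = -35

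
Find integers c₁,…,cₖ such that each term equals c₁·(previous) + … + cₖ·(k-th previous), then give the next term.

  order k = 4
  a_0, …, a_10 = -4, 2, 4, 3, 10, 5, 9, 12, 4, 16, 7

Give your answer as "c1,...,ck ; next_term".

  a_4 = 0·3 + 1·4 + 1·2 + -1·-4 = 10
  a_5 = 0·10 + 1·3 + 1·4 + -1·2 = 5
  a_6 = 0·5 + 1·10 + 1·3 + -1·4 = 9
  a_7 = 0·9 + 1·5 + 1·10 + -1·3 = 12
  a_8 = 0·12 + 1·9 + 1·5 + -1·10 = 4
  a_9 = 0·4 + 1·12 + 1·9 + -1·5 = 16
  a_10 = 0·16 + 1·4 + 1·12 + -1·9 = 7
  a_11 = 0·7 + 1·16 + 1·4 + -1·12 = 8

0,1,1,-1 ; 8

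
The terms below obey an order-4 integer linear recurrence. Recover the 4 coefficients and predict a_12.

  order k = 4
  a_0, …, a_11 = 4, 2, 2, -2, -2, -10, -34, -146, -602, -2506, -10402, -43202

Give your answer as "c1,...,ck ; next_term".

  a_4 = 4·-2 + 1·2 + -2·2 + 2·4 = -2
  a_5 = 4·-2 + 1·-2 + -2·2 + 2·2 = -10
  a_6 = 4·-10 + 1·-2 + -2·-2 + 2·2 = -34
  a_7 = 4·-34 + 1·-10 + -2·-2 + 2·-2 = -146
  a_8 = 4·-146 + 1·-34 + -2·-10 + 2·-2 = -602
  a_9 = 4·-602 + 1·-146 + -2·-34 + 2·-10 = -2506
  a_10 = 4·-2506 + 1·-602 + -2·-146 + 2·-34 = -10402
  a_11 = 4·-10402 + 1·-2506 + -2·-602 + 2·-146 = -43202
  a_12 = 4·-43202 + 1·-10402 + -2·-2506 + 2·-602 = -179402

4,1,-2,2 ; -179402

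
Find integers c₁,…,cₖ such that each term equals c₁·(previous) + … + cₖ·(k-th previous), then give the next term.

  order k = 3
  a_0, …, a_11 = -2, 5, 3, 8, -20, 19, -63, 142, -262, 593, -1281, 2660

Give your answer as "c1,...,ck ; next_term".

-1,1,-3 ; -5720

  a_3 = -1·3 + 1·5 + -3·-2 = 8
  a_4 = -1·8 + 1·3 + -3·5 = -20
  a_5 = -1·-20 + 1·8 + -3·3 = 19
  a_6 = -1·19 + 1·-20 + -3·8 = -63
  a_7 = -1·-63 + 1·19 + -3·-20 = 142
  a_8 = -1·142 + 1·-63 + -3·19 = -262
  a_9 = -1·-262 + 1·142 + -3·-63 = 593
  a_10 = -1·593 + 1·-262 + -3·142 = -1281
  a_11 = -1·-1281 + 1·593 + -3·-262 = 2660
  a_12 = -1·2660 + 1·-1281 + -3·593 = -5720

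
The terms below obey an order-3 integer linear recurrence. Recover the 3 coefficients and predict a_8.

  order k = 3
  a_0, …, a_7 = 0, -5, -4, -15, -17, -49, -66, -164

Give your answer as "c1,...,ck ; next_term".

0,3,1 ; -247

  a_3 = 0·-4 + 3·-5 + 1·0 = -15
  a_4 = 0·-15 + 3·-4 + 1·-5 = -17
  a_5 = 0·-17 + 3·-15 + 1·-4 = -49
  a_6 = 0·-49 + 3·-17 + 1·-15 = -66
  a_7 = 0·-66 + 3·-49 + 1·-17 = -164
  a_8 = 0·-164 + 3·-66 + 1·-49 = -247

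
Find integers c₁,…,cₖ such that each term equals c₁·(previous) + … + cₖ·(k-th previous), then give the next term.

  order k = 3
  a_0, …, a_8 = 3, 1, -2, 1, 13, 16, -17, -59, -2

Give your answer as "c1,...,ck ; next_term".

  a_3 = 2·-2 + -4·1 + 3·3 = 1
  a_4 = 2·1 + -4·-2 + 3·1 = 13
  a_5 = 2·13 + -4·1 + 3·-2 = 16
  a_6 = 2·16 + -4·13 + 3·1 = -17
  a_7 = 2·-17 + -4·16 + 3·13 = -59
  a_8 = 2·-59 + -4·-17 + 3·16 = -2
  a_9 = 2·-2 + -4·-59 + 3·-17 = 181

2,-4,3 ; 181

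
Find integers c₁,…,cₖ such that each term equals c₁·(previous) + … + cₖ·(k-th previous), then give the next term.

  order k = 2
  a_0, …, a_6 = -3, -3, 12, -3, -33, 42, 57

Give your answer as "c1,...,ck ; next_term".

  a_2 = -1·-3 + -3·-3 = 12
  a_3 = -1·12 + -3·-3 = -3
  a_4 = -1·-3 + -3·12 = -33
  a_5 = -1·-33 + -3·-3 = 42
  a_6 = -1·42 + -3·-33 = 57
  a_7 = -1·57 + -3·42 = -183

-1,-3 ; -183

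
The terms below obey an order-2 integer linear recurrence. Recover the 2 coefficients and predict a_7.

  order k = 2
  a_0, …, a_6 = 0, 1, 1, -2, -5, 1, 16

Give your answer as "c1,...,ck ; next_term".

1,-3 ; 13

  a_2 = 1·1 + -3·0 = 1
  a_3 = 1·1 + -3·1 = -2
  a_4 = 1·-2 + -3·1 = -5
  a_5 = 1·-5 + -3·-2 = 1
  a_6 = 1·1 + -3·-5 = 16
  a_7 = 1·16 + -3·1 = 13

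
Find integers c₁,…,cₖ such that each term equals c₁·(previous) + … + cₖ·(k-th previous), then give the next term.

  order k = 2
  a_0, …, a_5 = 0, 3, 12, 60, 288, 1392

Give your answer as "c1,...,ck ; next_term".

  a_2 = 4·3 + 4·0 = 12
  a_3 = 4·12 + 4·3 = 60
  a_4 = 4·60 + 4·12 = 288
  a_5 = 4·288 + 4·60 = 1392
  a_6 = 4·1392 + 4·288 = 6720

4,4 ; 6720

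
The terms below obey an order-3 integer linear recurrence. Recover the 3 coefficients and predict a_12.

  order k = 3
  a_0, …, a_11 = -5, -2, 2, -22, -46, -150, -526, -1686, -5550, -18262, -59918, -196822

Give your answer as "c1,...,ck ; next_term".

2,3,4 ; -646446

  a_3 = 2·2 + 3·-2 + 4·-5 = -22
  a_4 = 2·-22 + 3·2 + 4·-2 = -46
  a_5 = 2·-46 + 3·-22 + 4·2 = -150
  a_6 = 2·-150 + 3·-46 + 4·-22 = -526
  a_7 = 2·-526 + 3·-150 + 4·-46 = -1686
  a_8 = 2·-1686 + 3·-526 + 4·-150 = -5550
  a_9 = 2·-5550 + 3·-1686 + 4·-526 = -18262
  a_10 = 2·-18262 + 3·-5550 + 4·-1686 = -59918
  a_11 = 2·-59918 + 3·-18262 + 4·-5550 = -196822
  a_12 = 2·-196822 + 3·-59918 + 4·-18262 = -646446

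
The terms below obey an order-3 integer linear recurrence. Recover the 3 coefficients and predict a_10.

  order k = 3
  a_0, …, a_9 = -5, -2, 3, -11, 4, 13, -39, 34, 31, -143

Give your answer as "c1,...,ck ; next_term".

-1,-1,2 ; 180

  a_3 = -1·3 + -1·-2 + 2·-5 = -11
  a_4 = -1·-11 + -1·3 + 2·-2 = 4
  a_5 = -1·4 + -1·-11 + 2·3 = 13
  a_6 = -1·13 + -1·4 + 2·-11 = -39
  a_7 = -1·-39 + -1·13 + 2·4 = 34
  a_8 = -1·34 + -1·-39 + 2·13 = 31
  a_9 = -1·31 + -1·34 + 2·-39 = -143
  a_10 = -1·-143 + -1·31 + 2·34 = 180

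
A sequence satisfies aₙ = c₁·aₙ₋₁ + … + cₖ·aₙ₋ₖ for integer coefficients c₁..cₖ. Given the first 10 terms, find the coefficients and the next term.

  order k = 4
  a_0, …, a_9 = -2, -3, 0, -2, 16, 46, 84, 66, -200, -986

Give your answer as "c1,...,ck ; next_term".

2,-1,-4,-4 ; -2372

  a_4 = 2·-2 + -1·0 + -4·-3 + -4·-2 = 16
  a_5 = 2·16 + -1·-2 + -4·0 + -4·-3 = 46
  a_6 = 2·46 + -1·16 + -4·-2 + -4·0 = 84
  a_7 = 2·84 + -1·46 + -4·16 + -4·-2 = 66
  a_8 = 2·66 + -1·84 + -4·46 + -4·16 = -200
  a_9 = 2·-200 + -1·66 + -4·84 + -4·46 = -986
  a_10 = 2·-986 + -1·-200 + -4·66 + -4·84 = -2372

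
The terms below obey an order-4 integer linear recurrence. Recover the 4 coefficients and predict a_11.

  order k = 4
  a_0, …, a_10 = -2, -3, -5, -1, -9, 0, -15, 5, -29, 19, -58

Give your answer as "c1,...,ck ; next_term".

-1,1,1,1 ; 53

  a_4 = -1·-1 + 1·-5 + 1·-3 + 1·-2 = -9
  a_5 = -1·-9 + 1·-1 + 1·-5 + 1·-3 = 0
  a_6 = -1·0 + 1·-9 + 1·-1 + 1·-5 = -15
  a_7 = -1·-15 + 1·0 + 1·-9 + 1·-1 = 5
  a_8 = -1·5 + 1·-15 + 1·0 + 1·-9 = -29
  a_9 = -1·-29 + 1·5 + 1·-15 + 1·0 = 19
  a_10 = -1·19 + 1·-29 + 1·5 + 1·-15 = -58
  a_11 = -1·-58 + 1·19 + 1·-29 + 1·5 = 53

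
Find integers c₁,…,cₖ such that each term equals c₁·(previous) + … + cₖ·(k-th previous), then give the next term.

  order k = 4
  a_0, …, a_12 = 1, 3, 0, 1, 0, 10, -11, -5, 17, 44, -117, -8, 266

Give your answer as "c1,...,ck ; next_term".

-1,-2,-1,4 ; 43

  a_4 = -1·1 + -2·0 + -1·3 + 4·1 = 0
  a_5 = -1·0 + -2·1 + -1·0 + 4·3 = 10
  a_6 = -1·10 + -2·0 + -1·1 + 4·0 = -11
  a_7 = -1·-11 + -2·10 + -1·0 + 4·1 = -5
  a_8 = -1·-5 + -2·-11 + -1·10 + 4·0 = 17
  a_9 = -1·17 + -2·-5 + -1·-11 + 4·10 = 44
  a_10 = -1·44 + -2·17 + -1·-5 + 4·-11 = -117
  a_11 = -1·-117 + -2·44 + -1·17 + 4·-5 = -8
  a_12 = -1·-8 + -2·-117 + -1·44 + 4·17 = 266
  a_13 = -1·266 + -2·-8 + -1·-117 + 4·44 = 43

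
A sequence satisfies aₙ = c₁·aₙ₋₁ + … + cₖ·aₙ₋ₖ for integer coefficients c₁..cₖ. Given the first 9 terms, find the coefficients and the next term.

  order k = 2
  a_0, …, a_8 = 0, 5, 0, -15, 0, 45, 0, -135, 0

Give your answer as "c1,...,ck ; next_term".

  a_2 = 0·5 + -3·0 = 0
  a_3 = 0·0 + -3·5 = -15
  a_4 = 0·-15 + -3·0 = 0
  a_5 = 0·0 + -3·-15 = 45
  a_6 = 0·45 + -3·0 = 0
  a_7 = 0·0 + -3·45 = -135
  a_8 = 0·-135 + -3·0 = 0
  a_9 = 0·0 + -3·-135 = 405

0,-3 ; 405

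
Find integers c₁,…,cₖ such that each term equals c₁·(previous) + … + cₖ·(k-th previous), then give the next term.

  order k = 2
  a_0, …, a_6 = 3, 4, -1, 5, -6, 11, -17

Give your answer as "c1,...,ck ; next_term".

-1,1 ; 28

  a_2 = -1·4 + 1·3 = -1
  a_3 = -1·-1 + 1·4 = 5
  a_4 = -1·5 + 1·-1 = -6
  a_5 = -1·-6 + 1·5 = 11
  a_6 = -1·11 + 1·-6 = -17
  a_7 = -1·-17 + 1·11 = 28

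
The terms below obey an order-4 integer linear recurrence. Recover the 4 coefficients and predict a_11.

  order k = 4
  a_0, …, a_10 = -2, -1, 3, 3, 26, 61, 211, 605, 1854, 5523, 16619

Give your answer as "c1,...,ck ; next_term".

  a_4 = 2·3 + 4·3 + -2·-1 + -3·-2 = 26
  a_5 = 2·26 + 4·3 + -2·3 + -3·-1 = 61
  a_6 = 2·61 + 4·26 + -2·3 + -3·3 = 211
  a_7 = 2·211 + 4·61 + -2·26 + -3·3 = 605
  a_8 = 2·605 + 4·211 + -2·61 + -3·26 = 1854
  a_9 = 2·1854 + 4·605 + -2·211 + -3·61 = 5523
  a_10 = 2·5523 + 4·1854 + -2·605 + -3·211 = 16619
  a_11 = 2·16619 + 4·5523 + -2·1854 + -3·605 = 49807

2,4,-2,-3 ; 49807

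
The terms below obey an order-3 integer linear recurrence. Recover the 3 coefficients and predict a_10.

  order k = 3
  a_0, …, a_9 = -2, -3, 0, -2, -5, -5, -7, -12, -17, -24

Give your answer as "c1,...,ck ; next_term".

1,0,1 ; -36

  a_3 = 1·0 + 0·-3 + 1·-2 = -2
  a_4 = 1·-2 + 0·0 + 1·-3 = -5
  a_5 = 1·-5 + 0·-2 + 1·0 = -5
  a_6 = 1·-5 + 0·-5 + 1·-2 = -7
  a_7 = 1·-7 + 0·-5 + 1·-5 = -12
  a_8 = 1·-12 + 0·-7 + 1·-5 = -17
  a_9 = 1·-17 + 0·-12 + 1·-7 = -24
  a_10 = 1·-24 + 0·-17 + 1·-12 = -36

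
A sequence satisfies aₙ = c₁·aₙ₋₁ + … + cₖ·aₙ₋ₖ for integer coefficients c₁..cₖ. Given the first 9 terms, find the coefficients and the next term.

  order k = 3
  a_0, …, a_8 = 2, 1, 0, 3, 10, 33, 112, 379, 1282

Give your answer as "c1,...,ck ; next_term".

3,1,1 ; 4337

  a_3 = 3·0 + 1·1 + 1·2 = 3
  a_4 = 3·3 + 1·0 + 1·1 = 10
  a_5 = 3·10 + 1·3 + 1·0 = 33
  a_6 = 3·33 + 1·10 + 1·3 = 112
  a_7 = 3·112 + 1·33 + 1·10 = 379
  a_8 = 3·379 + 1·112 + 1·33 = 1282
  a_9 = 3·1282 + 1·379 + 1·112 = 4337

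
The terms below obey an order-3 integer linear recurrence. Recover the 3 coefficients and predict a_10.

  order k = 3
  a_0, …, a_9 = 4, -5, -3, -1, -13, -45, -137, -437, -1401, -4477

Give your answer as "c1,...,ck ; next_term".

  a_3 = 3·-3 + 0·-5 + 2·4 = -1
  a_4 = 3·-1 + 0·-3 + 2·-5 = -13
  a_5 = 3·-13 + 0·-1 + 2·-3 = -45
  a_6 = 3·-45 + 0·-13 + 2·-1 = -137
  a_7 = 3·-137 + 0·-45 + 2·-13 = -437
  a_8 = 3·-437 + 0·-137 + 2·-45 = -1401
  a_9 = 3·-1401 + 0·-437 + 2·-137 = -4477
  a_10 = 3·-4477 + 0·-1401 + 2·-437 = -14305

3,0,2 ; -14305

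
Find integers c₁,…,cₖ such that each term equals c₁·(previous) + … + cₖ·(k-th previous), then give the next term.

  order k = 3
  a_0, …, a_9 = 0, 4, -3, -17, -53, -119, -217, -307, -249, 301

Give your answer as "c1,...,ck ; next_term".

  a_3 = 3·-3 + -2·4 + -2·0 = -17
  a_4 = 3·-17 + -2·-3 + -2·4 = -53
  a_5 = 3·-53 + -2·-17 + -2·-3 = -119
  a_6 = 3·-119 + -2·-53 + -2·-17 = -217
  a_7 = 3·-217 + -2·-119 + -2·-53 = -307
  a_8 = 3·-307 + -2·-217 + -2·-119 = -249
  a_9 = 3·-249 + -2·-307 + -2·-217 = 301
  a_10 = 3·301 + -2·-249 + -2·-307 = 2015

3,-2,-2 ; 2015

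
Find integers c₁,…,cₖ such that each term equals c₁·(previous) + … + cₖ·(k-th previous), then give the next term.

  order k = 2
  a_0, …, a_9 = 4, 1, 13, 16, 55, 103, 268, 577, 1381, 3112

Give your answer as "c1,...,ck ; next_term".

1,3 ; 7255

  a_2 = 1·1 + 3·4 = 13
  a_3 = 1·13 + 3·1 = 16
  a_4 = 1·16 + 3·13 = 55
  a_5 = 1·55 + 3·16 = 103
  a_6 = 1·103 + 3·55 = 268
  a_7 = 1·268 + 3·103 = 577
  a_8 = 1·577 + 3·268 = 1381
  a_9 = 1·1381 + 3·577 = 3112
  a_10 = 1·3112 + 3·1381 = 7255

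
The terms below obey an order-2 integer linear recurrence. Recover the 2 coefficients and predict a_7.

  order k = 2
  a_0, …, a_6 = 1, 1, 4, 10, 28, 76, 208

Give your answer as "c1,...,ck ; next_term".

2,2 ; 568

  a_2 = 2·1 + 2·1 = 4
  a_3 = 2·4 + 2·1 = 10
  a_4 = 2·10 + 2·4 = 28
  a_5 = 2·28 + 2·10 = 76
  a_6 = 2·76 + 2·28 = 208
  a_7 = 2·208 + 2·76 = 568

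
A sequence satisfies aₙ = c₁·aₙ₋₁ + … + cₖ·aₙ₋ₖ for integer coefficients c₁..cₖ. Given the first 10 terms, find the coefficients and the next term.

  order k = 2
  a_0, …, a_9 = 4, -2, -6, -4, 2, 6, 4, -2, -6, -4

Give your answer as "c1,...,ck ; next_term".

  a_2 = 1·-2 + -1·4 = -6
  a_3 = 1·-6 + -1·-2 = -4
  a_4 = 1·-4 + -1·-6 = 2
  a_5 = 1·2 + -1·-4 = 6
  a_6 = 1·6 + -1·2 = 4
  a_7 = 1·4 + -1·6 = -2
  a_8 = 1·-2 + -1·4 = -6
  a_9 = 1·-6 + -1·-2 = -4
  a_10 = 1·-4 + -1·-6 = 2

1,-1 ; 2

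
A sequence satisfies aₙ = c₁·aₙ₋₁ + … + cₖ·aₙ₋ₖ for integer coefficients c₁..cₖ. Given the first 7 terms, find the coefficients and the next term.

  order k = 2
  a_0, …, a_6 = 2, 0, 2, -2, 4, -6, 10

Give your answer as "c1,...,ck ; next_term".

  a_2 = -1·0 + 1·2 = 2
  a_3 = -1·2 + 1·0 = -2
  a_4 = -1·-2 + 1·2 = 4
  a_5 = -1·4 + 1·-2 = -6
  a_6 = -1·-6 + 1·4 = 10
  a_7 = -1·10 + 1·-6 = -16

-1,1 ; -16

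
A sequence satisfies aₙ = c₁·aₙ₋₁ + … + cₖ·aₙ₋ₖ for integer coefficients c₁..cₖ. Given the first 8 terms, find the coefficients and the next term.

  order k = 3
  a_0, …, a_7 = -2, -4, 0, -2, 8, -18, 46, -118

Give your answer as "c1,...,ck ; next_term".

  a_3 = -2·0 + 1·-4 + -1·-2 = -2
  a_4 = -2·-2 + 1·0 + -1·-4 = 8
  a_5 = -2·8 + 1·-2 + -1·0 = -18
  a_6 = -2·-18 + 1·8 + -1·-2 = 46
  a_7 = -2·46 + 1·-18 + -1·8 = -118
  a_8 = -2·-118 + 1·46 + -1·-18 = 300

-2,1,-1 ; 300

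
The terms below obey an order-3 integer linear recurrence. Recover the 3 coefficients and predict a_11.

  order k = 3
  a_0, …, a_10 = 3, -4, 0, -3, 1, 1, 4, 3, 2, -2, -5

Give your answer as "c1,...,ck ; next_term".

  a_3 = 1·0 + 0·-4 + -1·3 = -3
  a_4 = 1·-3 + 0·0 + -1·-4 = 1
  a_5 = 1·1 + 0·-3 + -1·0 = 1
  a_6 = 1·1 + 0·1 + -1·-3 = 4
  a_7 = 1·4 + 0·1 + -1·1 = 3
  a_8 = 1·3 + 0·4 + -1·1 = 2
  a_9 = 1·2 + 0·3 + -1·4 = -2
  a_10 = 1·-2 + 0·2 + -1·3 = -5
  a_11 = 1·-5 + 0·-2 + -1·2 = -7

1,0,-1 ; -7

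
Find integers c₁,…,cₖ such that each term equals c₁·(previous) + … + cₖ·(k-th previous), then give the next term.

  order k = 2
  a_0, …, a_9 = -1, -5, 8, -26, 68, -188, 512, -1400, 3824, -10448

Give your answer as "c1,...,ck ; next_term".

-2,2 ; 28544

  a_2 = -2·-5 + 2·-1 = 8
  a_3 = -2·8 + 2·-5 = -26
  a_4 = -2·-26 + 2·8 = 68
  a_5 = -2·68 + 2·-26 = -188
  a_6 = -2·-188 + 2·68 = 512
  a_7 = -2·512 + 2·-188 = -1400
  a_8 = -2·-1400 + 2·512 = 3824
  a_9 = -2·3824 + 2·-1400 = -10448
  a_10 = -2·-10448 + 2·3824 = 28544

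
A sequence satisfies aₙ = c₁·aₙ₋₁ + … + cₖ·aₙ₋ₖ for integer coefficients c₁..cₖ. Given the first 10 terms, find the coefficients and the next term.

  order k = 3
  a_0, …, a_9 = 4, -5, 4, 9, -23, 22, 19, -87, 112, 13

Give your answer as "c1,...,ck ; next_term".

  a_3 = -1·4 + -1·-5 + 2·4 = 9
  a_4 = -1·9 + -1·4 + 2·-5 = -23
  a_5 = -1·-23 + -1·9 + 2·4 = 22
  a_6 = -1·22 + -1·-23 + 2·9 = 19
  a_7 = -1·19 + -1·22 + 2·-23 = -87
  a_8 = -1·-87 + -1·19 + 2·22 = 112
  a_9 = -1·112 + -1·-87 + 2·19 = 13
  a_10 = -1·13 + -1·112 + 2·-87 = -299

-1,-1,2 ; -299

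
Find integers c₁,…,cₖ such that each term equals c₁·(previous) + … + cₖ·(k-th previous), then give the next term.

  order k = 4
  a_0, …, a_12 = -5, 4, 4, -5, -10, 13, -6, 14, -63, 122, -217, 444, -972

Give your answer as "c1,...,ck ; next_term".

-1,1,-1,3 ; 1999

  a_4 = -1·-5 + 1·4 + -1·4 + 3·-5 = -10
  a_5 = -1·-10 + 1·-5 + -1·4 + 3·4 = 13
  a_6 = -1·13 + 1·-10 + -1·-5 + 3·4 = -6
  a_7 = -1·-6 + 1·13 + -1·-10 + 3·-5 = 14
  a_8 = -1·14 + 1·-6 + -1·13 + 3·-10 = -63
  a_9 = -1·-63 + 1·14 + -1·-6 + 3·13 = 122
  a_10 = -1·122 + 1·-63 + -1·14 + 3·-6 = -217
  a_11 = -1·-217 + 1·122 + -1·-63 + 3·14 = 444
  a_12 = -1·444 + 1·-217 + -1·122 + 3·-63 = -972
  a_13 = -1·-972 + 1·444 + -1·-217 + 3·122 = 1999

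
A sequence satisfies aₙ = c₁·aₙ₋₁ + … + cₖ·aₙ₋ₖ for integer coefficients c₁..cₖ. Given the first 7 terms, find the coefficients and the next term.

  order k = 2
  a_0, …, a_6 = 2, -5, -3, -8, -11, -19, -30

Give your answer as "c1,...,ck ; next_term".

1,1 ; -49

  a_2 = 1·-5 + 1·2 = -3
  a_3 = 1·-3 + 1·-5 = -8
  a_4 = 1·-8 + 1·-3 = -11
  a_5 = 1·-11 + 1·-8 = -19
  a_6 = 1·-19 + 1·-11 = -30
  a_7 = 1·-30 + 1·-19 = -49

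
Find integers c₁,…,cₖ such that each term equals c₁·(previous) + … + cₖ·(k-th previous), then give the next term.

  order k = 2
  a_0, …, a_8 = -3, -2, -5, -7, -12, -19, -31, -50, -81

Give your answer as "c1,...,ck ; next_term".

1,1 ; -131

  a_2 = 1·-2 + 1·-3 = -5
  a_3 = 1·-5 + 1·-2 = -7
  a_4 = 1·-7 + 1·-5 = -12
  a_5 = 1·-12 + 1·-7 = -19
  a_6 = 1·-19 + 1·-12 = -31
  a_7 = 1·-31 + 1·-19 = -50
  a_8 = 1·-50 + 1·-31 = -81
  a_9 = 1·-81 + 1·-50 = -131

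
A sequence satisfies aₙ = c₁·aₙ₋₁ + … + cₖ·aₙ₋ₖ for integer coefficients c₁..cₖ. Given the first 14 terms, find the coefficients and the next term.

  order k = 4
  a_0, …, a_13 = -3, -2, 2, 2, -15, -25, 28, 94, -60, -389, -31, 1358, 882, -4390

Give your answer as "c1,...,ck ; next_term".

1,-3,1,3 ; -5771

  a_4 = 1·2 + -3·2 + 1·-2 + 3·-3 = -15
  a_5 = 1·-15 + -3·2 + 1·2 + 3·-2 = -25
  a_6 = 1·-25 + -3·-15 + 1·2 + 3·2 = 28
  a_7 = 1·28 + -3·-25 + 1·-15 + 3·2 = 94
  a_8 = 1·94 + -3·28 + 1·-25 + 3·-15 = -60
  a_9 = 1·-60 + -3·94 + 1·28 + 3·-25 = -389
  a_10 = 1·-389 + -3·-60 + 1·94 + 3·28 = -31
  a_11 = 1·-31 + -3·-389 + 1·-60 + 3·94 = 1358
  a_12 = 1·1358 + -3·-31 + 1·-389 + 3·-60 = 882
  a_13 = 1·882 + -3·1358 + 1·-31 + 3·-389 = -4390
  a_14 = 1·-4390 + -3·882 + 1·1358 + 3·-31 = -5771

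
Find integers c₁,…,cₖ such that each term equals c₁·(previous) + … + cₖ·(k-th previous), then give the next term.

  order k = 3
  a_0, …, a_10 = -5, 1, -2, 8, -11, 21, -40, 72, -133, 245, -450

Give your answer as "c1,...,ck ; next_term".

  a_3 = -1·-2 + 1·1 + -1·-5 = 8
  a_4 = -1·8 + 1·-2 + -1·1 = -11
  a_5 = -1·-11 + 1·8 + -1·-2 = 21
  a_6 = -1·21 + 1·-11 + -1·8 = -40
  a_7 = -1·-40 + 1·21 + -1·-11 = 72
  a_8 = -1·72 + 1·-40 + -1·21 = -133
  a_9 = -1·-133 + 1·72 + -1·-40 = 245
  a_10 = -1·245 + 1·-133 + -1·72 = -450
  a_11 = -1·-450 + 1·245 + -1·-133 = 828

-1,1,-1 ; 828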